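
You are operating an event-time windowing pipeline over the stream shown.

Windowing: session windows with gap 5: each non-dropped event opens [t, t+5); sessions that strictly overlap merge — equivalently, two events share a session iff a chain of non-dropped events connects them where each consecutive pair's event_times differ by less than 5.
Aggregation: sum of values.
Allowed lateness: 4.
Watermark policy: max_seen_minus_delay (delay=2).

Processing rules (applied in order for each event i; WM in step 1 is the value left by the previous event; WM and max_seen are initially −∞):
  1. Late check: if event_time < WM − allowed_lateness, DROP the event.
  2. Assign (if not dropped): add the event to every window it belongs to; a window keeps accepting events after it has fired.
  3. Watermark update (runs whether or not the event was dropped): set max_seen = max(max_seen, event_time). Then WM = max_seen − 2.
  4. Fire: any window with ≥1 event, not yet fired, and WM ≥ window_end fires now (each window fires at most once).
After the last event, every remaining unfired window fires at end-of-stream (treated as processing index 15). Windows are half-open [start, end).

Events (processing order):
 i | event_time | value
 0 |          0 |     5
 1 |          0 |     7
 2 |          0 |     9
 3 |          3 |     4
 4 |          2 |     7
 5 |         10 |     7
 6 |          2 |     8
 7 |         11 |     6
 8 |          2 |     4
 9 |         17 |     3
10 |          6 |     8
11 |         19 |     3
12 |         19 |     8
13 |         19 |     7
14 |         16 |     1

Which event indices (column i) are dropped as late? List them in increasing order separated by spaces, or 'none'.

6 8 10

i=0 t=0 v=5: → [0,5); WM=-2
i=1 t=0 v=7: → [0,5); WM=-2
i=2 t=0 v=9: → [0,5); WM=-2
i=3 t=3 v=4: → [0,8); WM=1
i=4 t=2 v=7: → [0,8); WM=1
i=5 t=10 v=7: → [10,15); WM=8
i=6 t=2 v=8: DROP (t<8-4); WM=8
i=7 t=11 v=6: → [10,16); WM=9
i=8 t=2 v=4: DROP (t<9-4); WM=9
i=9 t=17 v=3: → [17,22); WM=15
i=10 t=6 v=8: DROP (t<15-4); WM=15
i=11 t=19 v=3: → [17,24); WM=17
i=12 t=19 v=8: → [17,24); WM=17
i=13 t=19 v=7: → [17,24); WM=17
i=14 t=16 v=1: → [16,24); WM=17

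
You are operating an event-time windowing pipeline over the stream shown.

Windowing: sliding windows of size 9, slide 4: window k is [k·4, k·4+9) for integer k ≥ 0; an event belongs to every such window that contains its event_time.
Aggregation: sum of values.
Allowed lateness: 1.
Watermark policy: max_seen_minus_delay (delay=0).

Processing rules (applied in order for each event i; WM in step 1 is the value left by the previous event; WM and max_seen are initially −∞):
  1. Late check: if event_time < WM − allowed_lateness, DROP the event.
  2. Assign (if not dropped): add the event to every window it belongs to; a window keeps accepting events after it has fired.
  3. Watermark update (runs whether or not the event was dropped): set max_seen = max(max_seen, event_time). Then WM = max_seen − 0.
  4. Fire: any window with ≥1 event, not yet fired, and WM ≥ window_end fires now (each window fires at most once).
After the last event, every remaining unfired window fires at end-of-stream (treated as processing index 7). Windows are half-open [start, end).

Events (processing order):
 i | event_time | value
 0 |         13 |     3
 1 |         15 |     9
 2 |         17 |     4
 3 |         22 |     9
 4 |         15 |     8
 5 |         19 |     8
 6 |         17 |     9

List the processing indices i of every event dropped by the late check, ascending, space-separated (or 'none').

i=0 t=13 v=3: → [12,21),[8,17); WM=13
i=1 t=15 v=9: → [12,21),[8,17); WM=15
i=2 t=17 v=4: → [16,25),[12,21); WM=17; [8,17) fires=12
i=3 t=22 v=9: → [20,29),[16,25); WM=22; [12,21) fires=16
i=4 t=15 v=8: DROP (t<22-1); WM=22
i=5 t=19 v=8: DROP (t<22-1); WM=22
i=6 t=17 v=9: DROP (t<22-1); WM=22

4 5 6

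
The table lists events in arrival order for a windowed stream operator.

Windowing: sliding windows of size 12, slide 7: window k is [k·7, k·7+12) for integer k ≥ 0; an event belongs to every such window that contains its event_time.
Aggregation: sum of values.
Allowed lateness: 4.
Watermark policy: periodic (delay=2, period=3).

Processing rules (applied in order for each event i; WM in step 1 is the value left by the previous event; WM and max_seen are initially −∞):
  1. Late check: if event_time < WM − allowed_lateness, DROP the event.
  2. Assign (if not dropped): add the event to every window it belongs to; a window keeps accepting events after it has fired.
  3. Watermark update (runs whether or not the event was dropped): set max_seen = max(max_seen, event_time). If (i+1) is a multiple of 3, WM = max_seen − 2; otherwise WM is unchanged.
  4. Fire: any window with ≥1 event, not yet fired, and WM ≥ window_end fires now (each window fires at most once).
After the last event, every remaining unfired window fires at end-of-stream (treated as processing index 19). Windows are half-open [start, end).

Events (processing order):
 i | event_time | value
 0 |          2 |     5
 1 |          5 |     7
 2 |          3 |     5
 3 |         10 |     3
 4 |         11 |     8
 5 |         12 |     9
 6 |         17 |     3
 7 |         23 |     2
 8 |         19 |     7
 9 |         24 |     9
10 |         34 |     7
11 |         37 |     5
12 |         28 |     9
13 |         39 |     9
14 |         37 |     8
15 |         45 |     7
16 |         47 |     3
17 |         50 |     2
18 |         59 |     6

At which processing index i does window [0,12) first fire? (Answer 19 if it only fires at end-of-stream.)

8

i=0 t=2 v=5: → [0,12); WM=−∞
i=1 t=5 v=7: → [0,12); WM=−∞
i=2 t=3 v=5: → [0,12); WM=3
i=3 t=10 v=3: → [7,19),[0,12); WM=3
i=4 t=11 v=8: → [7,19),[0,12); WM=3
i=5 t=12 v=9: → [7,19); WM=10
i=6 t=17 v=3: → [14,26),[7,19); WM=10
i=7 t=23 v=2: → [21,33),[14,26); WM=10
i=8 t=19 v=7: → [14,26); WM=21; [0,12) fires=28 [7,19) fires=23
i=9 t=24 v=9: → [21,33),[14,26); WM=21
i=10 t=34 v=7: → [28,40); WM=21
i=11 t=37 v=5: → [35,47),[28,40); WM=35; [14,26) fires=21 [21,33) fires=11
i=12 t=28 v=9: DROP (t<35-4); WM=35
i=13 t=39 v=9: → [35,47),[28,40); WM=35
i=14 t=37 v=8: → [35,47),[28,40); WM=37
i=15 t=45 v=7: → [42,54),[35,47); WM=37
i=16 t=47 v=3: → [42,54); WM=37
i=17 t=50 v=2: → [49,61),[42,54); WM=48; [28,40) fires=29 [35,47) fires=29
i=18 t=59 v=6: → [56,68),[49,61); WM=48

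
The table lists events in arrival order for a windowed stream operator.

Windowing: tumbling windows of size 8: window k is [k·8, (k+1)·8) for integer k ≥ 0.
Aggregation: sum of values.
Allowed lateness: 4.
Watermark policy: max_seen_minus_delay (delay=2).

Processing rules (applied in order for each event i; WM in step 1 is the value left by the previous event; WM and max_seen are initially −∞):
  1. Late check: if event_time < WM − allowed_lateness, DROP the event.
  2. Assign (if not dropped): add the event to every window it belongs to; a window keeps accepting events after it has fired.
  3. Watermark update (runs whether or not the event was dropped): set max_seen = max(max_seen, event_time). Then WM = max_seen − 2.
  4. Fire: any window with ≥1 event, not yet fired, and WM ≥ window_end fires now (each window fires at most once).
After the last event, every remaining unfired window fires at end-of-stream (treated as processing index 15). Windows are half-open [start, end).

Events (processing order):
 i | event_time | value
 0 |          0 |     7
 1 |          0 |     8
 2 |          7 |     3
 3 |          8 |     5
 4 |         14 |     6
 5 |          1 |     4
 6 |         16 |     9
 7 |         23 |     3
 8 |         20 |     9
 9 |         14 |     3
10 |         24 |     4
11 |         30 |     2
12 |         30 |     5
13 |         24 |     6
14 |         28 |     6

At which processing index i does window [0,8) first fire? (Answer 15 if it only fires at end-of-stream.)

4

i=0 t=0 v=7: → [0,8); WM=-2
i=1 t=0 v=8: → [0,8); WM=-2
i=2 t=7 v=3: → [0,8); WM=5
i=3 t=8 v=5: → [8,16); WM=6
i=4 t=14 v=6: → [8,16); WM=12; [0,8) fires=18
i=5 t=1 v=4: DROP (t<12-4); WM=12
i=6 t=16 v=9: → [16,24); WM=14
i=7 t=23 v=3: → [16,24); WM=21; [8,16) fires=11
i=8 t=20 v=9: → [16,24); WM=21
i=9 t=14 v=3: DROP (t<21-4); WM=21
i=10 t=24 v=4: → [24,32); WM=22
i=11 t=30 v=2: → [24,32); WM=28; [16,24) fires=21
i=12 t=30 v=5: → [24,32); WM=28
i=13 t=24 v=6: → [24,32); WM=28
i=14 t=28 v=6: → [24,32); WM=28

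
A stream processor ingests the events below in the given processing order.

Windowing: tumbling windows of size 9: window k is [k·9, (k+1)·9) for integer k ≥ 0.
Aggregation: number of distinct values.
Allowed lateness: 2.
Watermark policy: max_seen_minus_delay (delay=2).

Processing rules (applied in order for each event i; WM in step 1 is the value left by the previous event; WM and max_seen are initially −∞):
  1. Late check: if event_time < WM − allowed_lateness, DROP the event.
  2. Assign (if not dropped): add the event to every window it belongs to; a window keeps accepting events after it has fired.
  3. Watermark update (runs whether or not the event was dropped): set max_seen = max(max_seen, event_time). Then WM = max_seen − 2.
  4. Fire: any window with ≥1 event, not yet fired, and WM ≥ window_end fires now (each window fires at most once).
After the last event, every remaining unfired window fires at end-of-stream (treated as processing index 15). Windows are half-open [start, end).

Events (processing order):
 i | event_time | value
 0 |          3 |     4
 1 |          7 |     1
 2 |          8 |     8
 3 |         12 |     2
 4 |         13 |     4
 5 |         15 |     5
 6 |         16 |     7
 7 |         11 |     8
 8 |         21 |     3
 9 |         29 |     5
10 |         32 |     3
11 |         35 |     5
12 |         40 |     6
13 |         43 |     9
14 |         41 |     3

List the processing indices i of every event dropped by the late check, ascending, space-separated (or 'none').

7

i=0 t=3 v=4: → [0,9); WM=1
i=1 t=7 v=1: → [0,9); WM=5
i=2 t=8 v=8: → [0,9); WM=6
i=3 t=12 v=2: → [9,18); WM=10; [0,9) fires=3
i=4 t=13 v=4: → [9,18); WM=11
i=5 t=15 v=5: → [9,18); WM=13
i=6 t=16 v=7: → [9,18); WM=14
i=7 t=11 v=8: DROP (t<14-2); WM=14
i=8 t=21 v=3: → [18,27); WM=19; [9,18) fires=4
i=9 t=29 v=5: → [27,36); WM=27; [18,27) fires=1
i=10 t=32 v=3: → [27,36); WM=30
i=11 t=35 v=5: → [27,36); WM=33
i=12 t=40 v=6: → [36,45); WM=38; [27,36) fires=2
i=13 t=43 v=9: → [36,45); WM=41
i=14 t=41 v=3: → [36,45); WM=41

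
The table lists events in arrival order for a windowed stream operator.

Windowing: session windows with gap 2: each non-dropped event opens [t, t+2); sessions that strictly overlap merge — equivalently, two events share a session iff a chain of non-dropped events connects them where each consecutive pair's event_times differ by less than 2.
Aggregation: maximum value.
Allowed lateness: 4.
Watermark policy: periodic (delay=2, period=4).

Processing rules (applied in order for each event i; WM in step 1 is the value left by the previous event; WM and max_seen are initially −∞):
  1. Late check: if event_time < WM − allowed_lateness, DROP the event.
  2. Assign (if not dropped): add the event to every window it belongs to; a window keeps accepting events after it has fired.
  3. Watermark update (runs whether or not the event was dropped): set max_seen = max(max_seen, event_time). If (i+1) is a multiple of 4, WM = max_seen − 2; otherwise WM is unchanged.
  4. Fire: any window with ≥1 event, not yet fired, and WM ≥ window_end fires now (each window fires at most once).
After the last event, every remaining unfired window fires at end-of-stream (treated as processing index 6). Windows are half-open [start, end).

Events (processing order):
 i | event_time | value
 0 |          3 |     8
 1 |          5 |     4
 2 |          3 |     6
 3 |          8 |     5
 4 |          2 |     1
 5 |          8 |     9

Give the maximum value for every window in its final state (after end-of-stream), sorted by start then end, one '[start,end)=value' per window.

[2,5)=8 [5,7)=4 [8,10)=9

i=0 t=3 v=8: → [3,5); WM=−∞
i=1 t=5 v=4: → [5,7); WM=−∞
i=2 t=3 v=6: → [3,5); WM=−∞
i=3 t=8 v=5: → [8,10); WM=6
i=4 t=2 v=1: → [2,5); WM=6
i=5 t=8 v=9: → [8,10); WM=6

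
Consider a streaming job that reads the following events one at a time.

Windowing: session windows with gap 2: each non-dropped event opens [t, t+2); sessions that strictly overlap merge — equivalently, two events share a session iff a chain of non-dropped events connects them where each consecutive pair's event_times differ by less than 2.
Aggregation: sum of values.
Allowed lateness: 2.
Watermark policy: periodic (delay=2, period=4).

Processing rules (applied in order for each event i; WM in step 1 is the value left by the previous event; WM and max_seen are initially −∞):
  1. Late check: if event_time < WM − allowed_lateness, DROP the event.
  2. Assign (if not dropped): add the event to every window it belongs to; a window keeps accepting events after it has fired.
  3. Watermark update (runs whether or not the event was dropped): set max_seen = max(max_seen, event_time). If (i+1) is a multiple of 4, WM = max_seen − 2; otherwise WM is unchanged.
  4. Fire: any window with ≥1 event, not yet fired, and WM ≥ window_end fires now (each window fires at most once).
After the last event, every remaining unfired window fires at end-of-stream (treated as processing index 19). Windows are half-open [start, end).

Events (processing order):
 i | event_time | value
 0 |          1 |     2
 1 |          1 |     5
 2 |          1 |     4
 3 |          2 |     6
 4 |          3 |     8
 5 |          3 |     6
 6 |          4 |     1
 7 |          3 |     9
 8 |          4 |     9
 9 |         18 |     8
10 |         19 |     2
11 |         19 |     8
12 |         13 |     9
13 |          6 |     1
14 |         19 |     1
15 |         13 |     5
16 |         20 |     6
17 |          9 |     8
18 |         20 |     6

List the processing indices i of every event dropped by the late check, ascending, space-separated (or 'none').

i=0 t=1 v=2: → [1,3); WM=−∞
i=1 t=1 v=5: → [1,3); WM=−∞
i=2 t=1 v=4: → [1,3); WM=−∞
i=3 t=2 v=6: → [1,4); WM=0
i=4 t=3 v=8: → [1,5); WM=0
i=5 t=3 v=6: → [1,5); WM=0
i=6 t=4 v=1: → [1,6); WM=0
i=7 t=3 v=9: → [1,6); WM=2
i=8 t=4 v=9: → [1,6); WM=2
i=9 t=18 v=8: → [18,20); WM=2
i=10 t=19 v=2: → [18,21); WM=2
i=11 t=19 v=8: → [18,21); WM=17
i=12 t=13 v=9: DROP (t<17-2); WM=17
i=13 t=6 v=1: DROP (t<17-2); WM=17
i=14 t=19 v=1: → [18,21); WM=17
i=15 t=13 v=5: DROP (t<17-2); WM=17
i=16 t=20 v=6: → [18,22); WM=17
i=17 t=9 v=8: DROP (t<17-2); WM=17
i=18 t=20 v=6: → [18,22); WM=17

12 13 15 17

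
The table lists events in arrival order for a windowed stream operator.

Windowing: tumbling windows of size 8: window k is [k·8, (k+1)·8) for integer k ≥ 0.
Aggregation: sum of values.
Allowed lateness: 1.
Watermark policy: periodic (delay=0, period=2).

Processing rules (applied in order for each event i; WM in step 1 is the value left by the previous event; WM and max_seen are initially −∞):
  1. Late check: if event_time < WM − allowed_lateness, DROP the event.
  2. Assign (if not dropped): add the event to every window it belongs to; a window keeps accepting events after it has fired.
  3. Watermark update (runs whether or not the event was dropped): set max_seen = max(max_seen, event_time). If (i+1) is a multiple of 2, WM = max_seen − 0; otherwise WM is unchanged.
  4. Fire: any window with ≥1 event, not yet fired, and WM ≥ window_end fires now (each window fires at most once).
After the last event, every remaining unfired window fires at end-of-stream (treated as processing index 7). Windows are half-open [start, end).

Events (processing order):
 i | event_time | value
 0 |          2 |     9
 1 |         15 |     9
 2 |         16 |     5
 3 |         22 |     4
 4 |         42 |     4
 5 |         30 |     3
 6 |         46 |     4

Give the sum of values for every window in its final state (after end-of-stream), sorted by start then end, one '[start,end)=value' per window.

[0,8)=9 [8,16)=9 [16,24)=9 [24,32)=3 [40,48)=8

i=0 t=2 v=9: → [0,8); WM=−∞
i=1 t=15 v=9: → [8,16); WM=15; [0,8) fires=9
i=2 t=16 v=5: → [16,24); WM=15
i=3 t=22 v=4: → [16,24); WM=22; [8,16) fires=9
i=4 t=42 v=4: → [40,48); WM=22
i=5 t=30 v=3: → [24,32); WM=42; [16,24) fires=9 [24,32) fires=3
i=6 t=46 v=4: → [40,48); WM=42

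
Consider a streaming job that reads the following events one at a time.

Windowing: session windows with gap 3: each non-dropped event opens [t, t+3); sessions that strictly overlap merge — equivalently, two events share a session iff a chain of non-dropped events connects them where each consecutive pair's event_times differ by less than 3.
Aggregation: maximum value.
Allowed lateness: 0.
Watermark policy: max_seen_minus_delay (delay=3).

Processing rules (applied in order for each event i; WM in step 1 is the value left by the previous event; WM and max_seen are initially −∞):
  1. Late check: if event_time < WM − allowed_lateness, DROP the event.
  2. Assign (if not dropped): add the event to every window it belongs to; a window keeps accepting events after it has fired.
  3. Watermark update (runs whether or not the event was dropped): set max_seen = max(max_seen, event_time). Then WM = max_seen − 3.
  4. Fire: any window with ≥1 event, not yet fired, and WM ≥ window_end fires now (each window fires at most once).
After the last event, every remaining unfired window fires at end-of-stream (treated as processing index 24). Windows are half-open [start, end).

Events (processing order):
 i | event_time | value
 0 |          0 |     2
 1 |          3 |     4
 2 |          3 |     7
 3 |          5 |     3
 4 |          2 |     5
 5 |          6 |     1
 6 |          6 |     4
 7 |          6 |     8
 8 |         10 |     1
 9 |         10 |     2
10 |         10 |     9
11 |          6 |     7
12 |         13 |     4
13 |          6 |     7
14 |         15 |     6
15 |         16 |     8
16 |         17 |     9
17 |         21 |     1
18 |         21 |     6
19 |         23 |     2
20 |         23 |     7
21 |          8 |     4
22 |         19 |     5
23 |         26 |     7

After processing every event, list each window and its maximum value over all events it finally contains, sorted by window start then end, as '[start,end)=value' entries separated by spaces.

i=0 t=0 v=2: → [0,3); WM=-3
i=1 t=3 v=4: → [3,6); WM=0
i=2 t=3 v=7: → [3,6); WM=0
i=3 t=5 v=3: → [3,8); WM=2
i=4 t=2 v=5: → [0,8); WM=2
i=5 t=6 v=1: → [0,9); WM=3
i=6 t=6 v=4: → [0,9); WM=3
i=7 t=6 v=8: → [0,9); WM=3
i=8 t=10 v=1: → [10,13); WM=7
i=9 t=10 v=2: → [10,13); WM=7
i=10 t=10 v=9: → [10,13); WM=7
i=11 t=6 v=7: DROP (t<7-0); WM=7
i=12 t=13 v=4: → [13,16); WM=10
i=13 t=6 v=7: DROP (t<10-0); WM=10
i=14 t=15 v=6: → [13,18); WM=12
i=15 t=16 v=8: → [13,19); WM=13
i=16 t=17 v=9: → [13,20); WM=14
i=17 t=21 v=1: → [21,24); WM=18
i=18 t=21 v=6: → [21,24); WM=18
i=19 t=23 v=2: → [21,26); WM=20
i=20 t=23 v=7: → [21,26); WM=20
i=21 t=8 v=4: DROP (t<20-0); WM=20
i=22 t=19 v=5: DROP (t<20-0); WM=20
i=23 t=26 v=7: → [26,29); WM=23

[0,9)=8 [10,13)=9 [13,20)=9 [21,26)=7 [26,29)=7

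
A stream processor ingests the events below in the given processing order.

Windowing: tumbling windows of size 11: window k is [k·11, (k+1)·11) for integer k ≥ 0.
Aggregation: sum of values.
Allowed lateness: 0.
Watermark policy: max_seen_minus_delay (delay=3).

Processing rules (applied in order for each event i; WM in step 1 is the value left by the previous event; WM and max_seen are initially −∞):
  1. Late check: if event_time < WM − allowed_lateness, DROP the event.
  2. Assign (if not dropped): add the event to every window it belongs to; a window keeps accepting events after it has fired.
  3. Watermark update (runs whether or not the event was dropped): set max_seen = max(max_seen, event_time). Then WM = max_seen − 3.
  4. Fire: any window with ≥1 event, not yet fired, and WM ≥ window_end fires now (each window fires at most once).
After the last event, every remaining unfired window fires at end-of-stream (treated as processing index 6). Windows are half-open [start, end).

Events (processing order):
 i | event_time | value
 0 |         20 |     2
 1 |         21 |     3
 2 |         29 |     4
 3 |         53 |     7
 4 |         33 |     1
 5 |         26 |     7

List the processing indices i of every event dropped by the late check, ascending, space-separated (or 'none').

4 5

i=0 t=20 v=2: → [11,22); WM=17
i=1 t=21 v=3: → [11,22); WM=18
i=2 t=29 v=4: → [22,33); WM=26; [11,22) fires=5
i=3 t=53 v=7: → [44,55); WM=50; [22,33) fires=4
i=4 t=33 v=1: DROP (t<50-0); WM=50
i=5 t=26 v=7: DROP (t<50-0); WM=50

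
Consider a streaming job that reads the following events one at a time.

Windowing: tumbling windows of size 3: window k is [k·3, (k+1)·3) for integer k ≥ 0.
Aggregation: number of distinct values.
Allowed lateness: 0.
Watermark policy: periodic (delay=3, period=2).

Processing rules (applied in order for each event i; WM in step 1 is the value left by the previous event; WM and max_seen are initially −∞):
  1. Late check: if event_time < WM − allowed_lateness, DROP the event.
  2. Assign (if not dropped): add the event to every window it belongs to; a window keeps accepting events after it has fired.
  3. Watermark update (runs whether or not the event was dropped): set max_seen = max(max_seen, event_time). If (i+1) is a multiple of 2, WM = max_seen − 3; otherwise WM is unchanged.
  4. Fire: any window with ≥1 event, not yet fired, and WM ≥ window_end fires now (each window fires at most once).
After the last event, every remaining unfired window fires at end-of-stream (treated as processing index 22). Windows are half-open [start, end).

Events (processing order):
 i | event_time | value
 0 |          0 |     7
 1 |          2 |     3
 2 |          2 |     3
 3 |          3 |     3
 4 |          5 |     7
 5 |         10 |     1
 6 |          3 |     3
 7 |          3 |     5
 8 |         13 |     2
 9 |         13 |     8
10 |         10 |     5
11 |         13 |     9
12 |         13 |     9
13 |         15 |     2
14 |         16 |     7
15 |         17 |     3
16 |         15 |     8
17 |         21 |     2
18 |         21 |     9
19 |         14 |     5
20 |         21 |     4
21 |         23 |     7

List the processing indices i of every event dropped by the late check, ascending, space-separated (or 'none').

6 7 19

i=0 t=0 v=7: → [0,3); WM=−∞
i=1 t=2 v=3: → [0,3); WM=-1
i=2 t=2 v=3: → [0,3); WM=-1
i=3 t=3 v=3: → [3,6); WM=0
i=4 t=5 v=7: → [3,6); WM=0
i=5 t=10 v=1: → [9,12); WM=7; [0,3) fires=2 [3,6) fires=2
i=6 t=3 v=3: DROP (t<7-0); WM=7
i=7 t=3 v=5: DROP (t<7-0); WM=7
i=8 t=13 v=2: → [12,15); WM=7
i=9 t=13 v=8: → [12,15); WM=10
i=10 t=10 v=5: → [9,12); WM=10
i=11 t=13 v=9: → [12,15); WM=10
i=12 t=13 v=9: → [12,15); WM=10
i=13 t=15 v=2: → [15,18); WM=12; [9,12) fires=2
i=14 t=16 v=7: → [15,18); WM=12
i=15 t=17 v=3: → [15,18); WM=14
i=16 t=15 v=8: → [15,18); WM=14
i=17 t=21 v=2: → [21,24); WM=18; [12,15) fires=3 [15,18) fires=4
i=18 t=21 v=9: → [21,24); WM=18
i=19 t=14 v=5: DROP (t<18-0); WM=18
i=20 t=21 v=4: → [21,24); WM=18
i=21 t=23 v=7: → [21,24); WM=20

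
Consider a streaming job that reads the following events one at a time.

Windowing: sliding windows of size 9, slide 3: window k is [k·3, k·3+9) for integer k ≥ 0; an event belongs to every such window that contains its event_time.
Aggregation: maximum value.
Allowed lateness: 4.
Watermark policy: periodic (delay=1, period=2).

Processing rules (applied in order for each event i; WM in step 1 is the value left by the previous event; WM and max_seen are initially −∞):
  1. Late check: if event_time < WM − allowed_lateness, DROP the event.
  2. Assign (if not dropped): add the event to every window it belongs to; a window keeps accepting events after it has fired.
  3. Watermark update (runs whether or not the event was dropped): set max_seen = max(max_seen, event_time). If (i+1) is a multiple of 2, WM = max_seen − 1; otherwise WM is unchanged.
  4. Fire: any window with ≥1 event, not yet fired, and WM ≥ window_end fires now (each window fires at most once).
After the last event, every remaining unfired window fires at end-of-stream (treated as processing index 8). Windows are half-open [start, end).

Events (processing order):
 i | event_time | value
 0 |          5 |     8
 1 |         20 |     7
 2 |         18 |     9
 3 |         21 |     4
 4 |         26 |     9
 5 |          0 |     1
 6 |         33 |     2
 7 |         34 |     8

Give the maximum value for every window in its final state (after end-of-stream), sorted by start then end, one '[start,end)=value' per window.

[0,9)=8 [3,12)=8 [12,21)=9 [15,24)=9 [18,27)=9 [21,30)=9 [24,33)=9 [27,36)=8 [30,39)=8 [33,42)=8

i=0 t=5 v=8: → [3,12),[0,9); WM=−∞
i=1 t=20 v=7: → [18,27),[15,24),[12,21); WM=19; [0,9) fires=8 [3,12) fires=8
i=2 t=18 v=9: → [18,27),[15,24),[12,21); WM=19
i=3 t=21 v=4: → [21,30),[18,27),[15,24); WM=20
i=4 t=26 v=9: → [24,33),[21,30),[18,27); WM=20
i=5 t=0 v=1: DROP (t<20-4); WM=25; [12,21) fires=9 [15,24) fires=9
i=6 t=33 v=2: → [33,42),[30,39),[27,36); WM=25
i=7 t=34 v=8: → [33,42),[30,39),[27,36); WM=33; [18,27) fires=9 [21,30) fires=9 [24,33) fires=9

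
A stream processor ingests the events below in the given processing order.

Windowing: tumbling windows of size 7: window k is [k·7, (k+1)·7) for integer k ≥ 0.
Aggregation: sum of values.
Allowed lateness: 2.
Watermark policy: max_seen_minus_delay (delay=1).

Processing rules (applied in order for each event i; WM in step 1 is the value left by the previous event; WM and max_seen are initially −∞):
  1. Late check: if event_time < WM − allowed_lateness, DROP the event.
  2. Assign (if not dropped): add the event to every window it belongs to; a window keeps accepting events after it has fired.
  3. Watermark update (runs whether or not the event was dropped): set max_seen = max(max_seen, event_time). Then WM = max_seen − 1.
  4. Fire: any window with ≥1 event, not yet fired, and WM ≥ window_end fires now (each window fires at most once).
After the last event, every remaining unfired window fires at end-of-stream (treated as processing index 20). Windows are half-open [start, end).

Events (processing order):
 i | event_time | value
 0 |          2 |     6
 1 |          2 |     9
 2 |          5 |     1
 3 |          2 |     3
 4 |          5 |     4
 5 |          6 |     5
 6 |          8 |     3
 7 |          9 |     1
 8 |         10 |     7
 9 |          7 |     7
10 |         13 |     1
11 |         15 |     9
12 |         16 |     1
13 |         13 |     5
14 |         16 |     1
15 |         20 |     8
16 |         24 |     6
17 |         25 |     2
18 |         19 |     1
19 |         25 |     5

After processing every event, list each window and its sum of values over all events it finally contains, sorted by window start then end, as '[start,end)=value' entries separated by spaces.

[0,7)=28 [7,14)=24 [14,21)=19 [21,28)=13

i=0 t=2 v=6: → [0,7); WM=1
i=1 t=2 v=9: → [0,7); WM=1
i=2 t=5 v=1: → [0,7); WM=4
i=3 t=2 v=3: → [0,7); WM=4
i=4 t=5 v=4: → [0,7); WM=4
i=5 t=6 v=5: → [0,7); WM=5
i=6 t=8 v=3: → [7,14); WM=7; [0,7) fires=28
i=7 t=9 v=1: → [7,14); WM=8
i=8 t=10 v=7: → [7,14); WM=9
i=9 t=7 v=7: → [7,14); WM=9
i=10 t=13 v=1: → [7,14); WM=12
i=11 t=15 v=9: → [14,21); WM=14; [7,14) fires=19
i=12 t=16 v=1: → [14,21); WM=15
i=13 t=13 v=5: → [7,14); WM=15
i=14 t=16 v=1: → [14,21); WM=15
i=15 t=20 v=8: → [14,21); WM=19
i=16 t=24 v=6: → [21,28); WM=23; [14,21) fires=19
i=17 t=25 v=2: → [21,28); WM=24
i=18 t=19 v=1: DROP (t<24-2); WM=24
i=19 t=25 v=5: → [21,28); WM=24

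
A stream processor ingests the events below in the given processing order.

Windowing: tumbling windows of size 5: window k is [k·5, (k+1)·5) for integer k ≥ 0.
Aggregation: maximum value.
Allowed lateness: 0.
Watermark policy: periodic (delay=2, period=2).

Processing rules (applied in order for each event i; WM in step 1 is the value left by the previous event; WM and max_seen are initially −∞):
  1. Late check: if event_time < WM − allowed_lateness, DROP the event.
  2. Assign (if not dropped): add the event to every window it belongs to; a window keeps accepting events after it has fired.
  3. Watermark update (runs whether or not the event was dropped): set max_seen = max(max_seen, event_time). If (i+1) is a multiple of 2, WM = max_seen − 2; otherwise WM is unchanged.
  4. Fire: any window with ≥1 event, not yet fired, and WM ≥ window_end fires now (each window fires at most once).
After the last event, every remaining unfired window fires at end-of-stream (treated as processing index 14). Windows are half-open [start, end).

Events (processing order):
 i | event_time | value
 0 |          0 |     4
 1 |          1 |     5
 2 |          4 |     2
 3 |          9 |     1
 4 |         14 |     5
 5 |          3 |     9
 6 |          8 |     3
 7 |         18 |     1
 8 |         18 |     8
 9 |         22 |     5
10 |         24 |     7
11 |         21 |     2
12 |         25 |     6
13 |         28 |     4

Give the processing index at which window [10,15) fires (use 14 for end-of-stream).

i=0 t=0 v=4: → [0,5); WM=−∞
i=1 t=1 v=5: → [0,5); WM=-1
i=2 t=4 v=2: → [0,5); WM=-1
i=3 t=9 v=1: → [5,10); WM=7; [0,5) fires=5
i=4 t=14 v=5: → [10,15); WM=7
i=5 t=3 v=9: DROP (t<7-0); WM=12; [5,10) fires=1
i=6 t=8 v=3: DROP (t<12-0); WM=12
i=7 t=18 v=1: → [15,20); WM=16; [10,15) fires=5
i=8 t=18 v=8: → [15,20); WM=16
i=9 t=22 v=5: → [20,25); WM=20; [15,20) fires=8
i=10 t=24 v=7: → [20,25); WM=20
i=11 t=21 v=2: → [20,25); WM=22
i=12 t=25 v=6: → [25,30); WM=22
i=13 t=28 v=4: → [25,30); WM=26; [20,25) fires=7

7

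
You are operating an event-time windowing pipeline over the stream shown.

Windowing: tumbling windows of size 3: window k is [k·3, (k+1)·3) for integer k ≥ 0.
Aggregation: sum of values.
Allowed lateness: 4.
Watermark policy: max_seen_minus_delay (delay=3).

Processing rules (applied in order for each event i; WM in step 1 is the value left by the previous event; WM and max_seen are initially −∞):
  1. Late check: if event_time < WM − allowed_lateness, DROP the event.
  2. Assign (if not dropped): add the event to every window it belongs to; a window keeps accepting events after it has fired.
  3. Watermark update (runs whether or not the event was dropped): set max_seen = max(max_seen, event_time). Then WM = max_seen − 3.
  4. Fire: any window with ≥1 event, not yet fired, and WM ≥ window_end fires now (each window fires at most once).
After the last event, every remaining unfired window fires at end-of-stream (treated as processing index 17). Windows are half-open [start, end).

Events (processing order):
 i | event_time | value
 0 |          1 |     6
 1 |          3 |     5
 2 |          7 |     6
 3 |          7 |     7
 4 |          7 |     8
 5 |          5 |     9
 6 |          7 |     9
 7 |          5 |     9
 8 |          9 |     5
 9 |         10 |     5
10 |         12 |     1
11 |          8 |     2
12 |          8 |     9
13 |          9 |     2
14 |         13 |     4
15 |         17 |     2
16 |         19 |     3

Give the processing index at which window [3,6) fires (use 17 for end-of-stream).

i=0 t=1 v=6: → [0,3); WM=-2
i=1 t=3 v=5: → [3,6); WM=0
i=2 t=7 v=6: → [6,9); WM=4; [0,3) fires=6
i=3 t=7 v=7: → [6,9); WM=4
i=4 t=7 v=8: → [6,9); WM=4
i=5 t=5 v=9: → [3,6); WM=4
i=6 t=7 v=9: → [6,9); WM=4
i=7 t=5 v=9: → [3,6); WM=4
i=8 t=9 v=5: → [9,12); WM=6; [3,6) fires=23
i=9 t=10 v=5: → [9,12); WM=7
i=10 t=12 v=1: → [12,15); WM=9; [6,9) fires=30
i=11 t=8 v=2: → [6,9); WM=9
i=12 t=8 v=9: → [6,9); WM=9
i=13 t=9 v=2: → [9,12); WM=9
i=14 t=13 v=4: → [12,15); WM=10
i=15 t=17 v=2: → [15,18); WM=14; [9,12) fires=12
i=16 t=19 v=3: → [18,21); WM=16; [12,15) fires=5

8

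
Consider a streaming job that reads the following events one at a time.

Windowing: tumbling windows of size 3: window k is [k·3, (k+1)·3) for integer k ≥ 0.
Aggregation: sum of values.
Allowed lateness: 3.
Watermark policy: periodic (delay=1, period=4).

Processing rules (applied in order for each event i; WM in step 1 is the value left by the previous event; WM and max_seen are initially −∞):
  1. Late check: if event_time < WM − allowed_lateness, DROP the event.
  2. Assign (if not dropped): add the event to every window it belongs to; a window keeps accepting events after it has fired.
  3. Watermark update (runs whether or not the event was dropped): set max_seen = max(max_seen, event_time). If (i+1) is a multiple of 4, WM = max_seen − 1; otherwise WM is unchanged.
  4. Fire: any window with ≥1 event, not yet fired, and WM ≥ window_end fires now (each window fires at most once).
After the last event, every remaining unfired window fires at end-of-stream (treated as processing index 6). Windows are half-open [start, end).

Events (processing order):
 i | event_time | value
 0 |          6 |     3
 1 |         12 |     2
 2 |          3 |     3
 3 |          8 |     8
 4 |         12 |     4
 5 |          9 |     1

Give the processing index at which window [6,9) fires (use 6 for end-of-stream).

i=0 t=6 v=3: → [6,9); WM=−∞
i=1 t=12 v=2: → [12,15); WM=−∞
i=2 t=3 v=3: → [3,6); WM=−∞
i=3 t=8 v=8: → [6,9); WM=11; [3,6) fires=3 [6,9) fires=11
i=4 t=12 v=4: → [12,15); WM=11
i=5 t=9 v=1: → [9,12); WM=11

3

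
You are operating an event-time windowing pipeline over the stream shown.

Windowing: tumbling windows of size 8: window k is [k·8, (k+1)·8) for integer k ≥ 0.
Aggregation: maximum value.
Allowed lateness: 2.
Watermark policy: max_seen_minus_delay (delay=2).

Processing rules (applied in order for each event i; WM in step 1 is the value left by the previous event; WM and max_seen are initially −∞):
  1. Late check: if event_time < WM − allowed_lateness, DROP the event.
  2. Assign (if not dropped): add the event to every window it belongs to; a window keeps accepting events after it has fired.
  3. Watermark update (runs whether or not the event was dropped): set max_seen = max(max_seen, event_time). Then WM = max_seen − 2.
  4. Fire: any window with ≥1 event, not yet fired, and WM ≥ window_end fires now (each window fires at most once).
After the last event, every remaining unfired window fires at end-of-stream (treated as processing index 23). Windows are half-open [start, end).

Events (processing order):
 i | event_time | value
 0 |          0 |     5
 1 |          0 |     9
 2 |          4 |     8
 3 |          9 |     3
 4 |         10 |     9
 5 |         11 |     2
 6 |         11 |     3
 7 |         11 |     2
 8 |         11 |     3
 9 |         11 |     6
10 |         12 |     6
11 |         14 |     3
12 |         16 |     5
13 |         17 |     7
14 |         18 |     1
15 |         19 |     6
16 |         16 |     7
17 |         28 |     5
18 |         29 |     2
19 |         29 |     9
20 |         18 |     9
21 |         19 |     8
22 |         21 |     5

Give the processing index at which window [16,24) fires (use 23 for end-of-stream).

i=0 t=0 v=5: → [0,8); WM=-2
i=1 t=0 v=9: → [0,8); WM=-2
i=2 t=4 v=8: → [0,8); WM=2
i=3 t=9 v=3: → [8,16); WM=7
i=4 t=10 v=9: → [8,16); WM=8; [0,8) fires=9
i=5 t=11 v=2: → [8,16); WM=9
i=6 t=11 v=3: → [8,16); WM=9
i=7 t=11 v=2: → [8,16); WM=9
i=8 t=11 v=3: → [8,16); WM=9
i=9 t=11 v=6: → [8,16); WM=9
i=10 t=12 v=6: → [8,16); WM=10
i=11 t=14 v=3: → [8,16); WM=12
i=12 t=16 v=5: → [16,24); WM=14
i=13 t=17 v=7: → [16,24); WM=15
i=14 t=18 v=1: → [16,24); WM=16; [8,16) fires=9
i=15 t=19 v=6: → [16,24); WM=17
i=16 t=16 v=7: → [16,24); WM=17
i=17 t=28 v=5: → [24,32); WM=26; [16,24) fires=7
i=18 t=29 v=2: → [24,32); WM=27
i=19 t=29 v=9: → [24,32); WM=27
i=20 t=18 v=9: DROP (t<27-2); WM=27
i=21 t=19 v=8: DROP (t<27-2); WM=27
i=22 t=21 v=5: DROP (t<27-2); WM=27

17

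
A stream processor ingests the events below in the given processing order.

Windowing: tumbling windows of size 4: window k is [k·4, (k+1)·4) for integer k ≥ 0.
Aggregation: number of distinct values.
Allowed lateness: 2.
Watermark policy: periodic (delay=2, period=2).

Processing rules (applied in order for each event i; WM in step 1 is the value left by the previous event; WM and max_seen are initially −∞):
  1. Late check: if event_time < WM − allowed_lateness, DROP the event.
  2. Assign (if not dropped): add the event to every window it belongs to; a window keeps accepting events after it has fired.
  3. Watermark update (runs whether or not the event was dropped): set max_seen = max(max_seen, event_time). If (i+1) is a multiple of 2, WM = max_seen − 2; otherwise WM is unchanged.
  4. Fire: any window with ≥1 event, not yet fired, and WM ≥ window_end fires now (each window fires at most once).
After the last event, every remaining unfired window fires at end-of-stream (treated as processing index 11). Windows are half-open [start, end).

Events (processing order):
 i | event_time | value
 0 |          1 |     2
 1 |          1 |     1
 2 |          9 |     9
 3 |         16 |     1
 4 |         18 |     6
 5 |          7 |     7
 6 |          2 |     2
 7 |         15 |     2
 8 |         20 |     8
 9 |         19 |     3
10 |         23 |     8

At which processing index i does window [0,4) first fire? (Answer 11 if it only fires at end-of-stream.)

i=0 t=1 v=2: → [0,4); WM=−∞
i=1 t=1 v=1: → [0,4); WM=-1
i=2 t=9 v=9: → [8,12); WM=-1
i=3 t=16 v=1: → [16,20); WM=14; [0,4) fires=2 [8,12) fires=1
i=4 t=18 v=6: → [16,20); WM=14
i=5 t=7 v=7: DROP (t<14-2); WM=16
i=6 t=2 v=2: DROP (t<16-2); WM=16
i=7 t=15 v=2: → [12,16); WM=16; [12,16) fires=1
i=8 t=20 v=8: → [20,24); WM=16
i=9 t=19 v=3: → [16,20); WM=18
i=10 t=23 v=8: → [20,24); WM=18

3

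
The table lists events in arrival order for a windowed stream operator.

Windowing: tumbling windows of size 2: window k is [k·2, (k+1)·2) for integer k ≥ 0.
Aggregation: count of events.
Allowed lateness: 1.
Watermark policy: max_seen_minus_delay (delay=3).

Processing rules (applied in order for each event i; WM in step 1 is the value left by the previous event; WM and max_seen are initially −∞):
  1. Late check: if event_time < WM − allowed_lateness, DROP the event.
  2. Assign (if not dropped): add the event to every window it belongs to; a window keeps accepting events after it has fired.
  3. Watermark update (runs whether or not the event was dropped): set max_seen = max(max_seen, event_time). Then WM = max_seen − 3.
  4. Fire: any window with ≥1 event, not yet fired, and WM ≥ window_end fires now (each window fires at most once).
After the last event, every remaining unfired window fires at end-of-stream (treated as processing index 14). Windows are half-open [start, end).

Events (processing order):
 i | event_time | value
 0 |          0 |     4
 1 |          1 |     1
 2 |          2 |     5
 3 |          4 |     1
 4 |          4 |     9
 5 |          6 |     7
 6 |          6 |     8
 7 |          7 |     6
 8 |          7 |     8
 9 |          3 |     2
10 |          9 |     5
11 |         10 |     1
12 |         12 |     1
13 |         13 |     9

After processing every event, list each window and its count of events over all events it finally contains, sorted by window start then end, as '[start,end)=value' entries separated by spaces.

i=0 t=0 v=4: → [0,2); WM=-3
i=1 t=1 v=1: → [0,2); WM=-2
i=2 t=2 v=5: → [2,4); WM=-1
i=3 t=4 v=1: → [4,6); WM=1
i=4 t=4 v=9: → [4,6); WM=1
i=5 t=6 v=7: → [6,8); WM=3; [0,2) fires=2
i=6 t=6 v=8: → [6,8); WM=3
i=7 t=7 v=6: → [6,8); WM=4; [2,4) fires=1
i=8 t=7 v=8: → [6,8); WM=4
i=9 t=3 v=2: → [2,4); WM=4
i=10 t=9 v=5: → [8,10); WM=6; [4,6) fires=2
i=11 t=10 v=1: → [10,12); WM=7
i=12 t=12 v=1: → [12,14); WM=9; [6,8) fires=4
i=13 t=13 v=9: → [12,14); WM=10; [8,10) fires=1

[0,2)=2 [2,4)=2 [4,6)=2 [6,8)=4 [8,10)=1 [10,12)=1 [12,14)=2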